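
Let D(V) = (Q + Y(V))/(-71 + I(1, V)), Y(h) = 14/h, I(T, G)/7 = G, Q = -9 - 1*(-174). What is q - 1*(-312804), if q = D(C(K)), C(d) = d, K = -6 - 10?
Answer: 457943743/1464 ≈ 3.1280e+5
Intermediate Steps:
Q = 165 (Q = -9 + 174 = 165)
K = -16
I(T, G) = 7*G
D(V) = (165 + 14/V)/(-71 + 7*V)
q = -1313/1464 (q = (14 + 165*(-16))/((-16)*(-71 + 7*(-16))) = -(14 - 2640)/(16*(-71 - 112)) = -1/16*(-2626)/(-183) = -1/16*(-1/183)*(-2626) = -1313/1464 ≈ -0.89686)
q - 1*(-312804) = -1313/1464 - 1*(-312804) = -1313/1464 + 312804 = 457943743/1464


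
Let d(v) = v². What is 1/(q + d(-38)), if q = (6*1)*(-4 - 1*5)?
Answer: 1/1390 ≈ 0.00071942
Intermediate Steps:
q = -54 (q = 6*(-4 - 5) = 6*(-9) = -54)
1/(q + d(-38)) = 1/(-54 + (-38)²) = 1/(-54 + 1444) = 1/1390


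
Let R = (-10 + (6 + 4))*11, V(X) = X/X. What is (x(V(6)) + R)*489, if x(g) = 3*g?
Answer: 1467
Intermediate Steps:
V(X) = 1
R = 0 (R = (-10 + 10)*11 = 0*11 = 0)
(x(V(6)) + R)*489 = (3*1 + 0)*489 = (3 + 0)*489 = 3*489 = 1467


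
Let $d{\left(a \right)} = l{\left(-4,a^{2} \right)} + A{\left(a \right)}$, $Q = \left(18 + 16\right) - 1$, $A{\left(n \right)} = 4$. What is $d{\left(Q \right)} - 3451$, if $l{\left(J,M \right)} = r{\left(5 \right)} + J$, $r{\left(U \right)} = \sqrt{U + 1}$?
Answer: $-3451 + \sqrt{6} \approx -3448.6$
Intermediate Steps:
$r{\left(U \right)} = \sqrt{1 + U}$
$l{\left(J,M \right)} = J + \sqrt{6}$ ($l{\left(J,M \right)} = \sqrt{1 + 5} + J = \sqrt{6} + J = J + \sqrt{6}$)
$Q = 33$ ($Q = 34 - 1 = 33$)
$d{\left(a \right)} = \sqrt{6}$ ($d{\left(a \right)} = \left(-4 + \sqrt{6}\right) + 4 = \sqrt{6}$)
$d{\left(Q \right)} - 3451 = \sqrt{6} - 3451 = -3451 + \sqrt{6}$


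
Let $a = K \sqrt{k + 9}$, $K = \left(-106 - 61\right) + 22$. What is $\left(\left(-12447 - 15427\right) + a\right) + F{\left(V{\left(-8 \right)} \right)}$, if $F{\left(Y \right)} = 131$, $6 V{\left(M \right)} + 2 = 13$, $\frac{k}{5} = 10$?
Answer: $-27743 - 145 \sqrt{59} \approx -28857.0$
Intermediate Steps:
$k = 50$ ($k = 5 \cdot 10 = 50$)
$V{\left(M \right)} = \frac{11}{6}$ ($V{\left(M \right)} = - \frac{1}{3} + \frac{1}{6} \cdot 13 = - \frac{1}{3} + \frac{13}{6} = \frac{11}{6}$)
$K = -145$ ($K = -167 + 22 = -145$)
$a = - 145 \sqrt{59}$ ($a = - 145 \sqrt{50 + 9} = - 145 \sqrt{59} \approx -1113.8$)
$\left(\left(-12447 - 15427\right) + a\right) + F{\left(V{\left(-8 \right)} \right)} = \left(\left(-12447 - 15427\right) - 145 \sqrt{59}\right) + 131 = \left(-27874 - 145 \sqrt{59}\right) + 131 = -27743 - 145 \sqrt{59}$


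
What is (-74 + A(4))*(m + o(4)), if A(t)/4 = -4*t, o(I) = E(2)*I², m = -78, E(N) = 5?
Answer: -276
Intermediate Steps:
o(I) = 5*I²
A(t) = -16*t (A(t) = 4*(-4*t) = -16*t)
(-74 + A(4))*(m + o(4)) = (-74 - 16*4)*(-78 + 5*4²) = (-74 - 64)*(-78 + 5*16) = -138*(-78 + 80) = -138*2 = -276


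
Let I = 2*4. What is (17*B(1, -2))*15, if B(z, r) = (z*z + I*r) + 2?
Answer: -3315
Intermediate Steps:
I = 8
B(z, r) = 2 + z² + 8*r (B(z, r) = (z*z + 8*r) + 2 = (z² + 8*r) + 2 = 2 + z² + 8*r)
(17*B(1, -2))*15 = (17*(2 + 1² + 8*(-2)))*15 = (17*(2 + 1 - 16))*15 = (17*(-13))*15 = -221*15 = -3315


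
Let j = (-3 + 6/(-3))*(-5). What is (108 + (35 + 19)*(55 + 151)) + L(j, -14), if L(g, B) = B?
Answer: 11218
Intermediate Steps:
j = 25 (j = (-3 + 6*(-1/3))*(-5) = (-3 - 2)*(-5) = -5*(-5) = 25)
(108 + (35 + 19)*(55 + 151)) + L(j, -14) = (108 + (35 + 19)*(55 + 151)) - 14 = (108 + 54*206) - 14 = (108 + 11124) - 14 = 11232 - 14 = 11218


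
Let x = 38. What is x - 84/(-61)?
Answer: 2402/61 ≈ 39.377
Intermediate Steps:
x - 84/(-61) = 38 - 84/(-61) = 38 - 1/61*(-84) = 38 + 84/61 = 2402/61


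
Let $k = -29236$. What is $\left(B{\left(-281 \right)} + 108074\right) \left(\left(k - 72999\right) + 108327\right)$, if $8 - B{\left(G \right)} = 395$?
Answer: $656029204$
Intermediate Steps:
$B{\left(G \right)} = -387$ ($B{\left(G \right)} = 8 - 395 = -387$)
$\left(B{\left(-281 \right)} + 108074\right) \left(\left(k - 72999\right) + 108327\right) = \left(-387 + 108074\right) \left(\left(-29236 - 72999\right) + 108327\right) = 107687 \left(\left(-29236 - 72999\right) + 108327\right) = 107687 \left(-102235 + 108327\right) = 107687 \cdot 6092 = 656029204$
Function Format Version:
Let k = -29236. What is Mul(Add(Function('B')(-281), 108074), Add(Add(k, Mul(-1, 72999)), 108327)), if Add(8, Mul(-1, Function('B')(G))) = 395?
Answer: 656029204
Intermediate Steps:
Function('B')(G) = -387 (Function('B')(G) = Add(8, Mul(-1, 395)) = Add(8, -395) = -387)
Mul(Add(Function('B')(-281), 108074), Add(Add(k, Mul(-1, 72999)), 108327)) = Mul(Add(-387, 108074), Add(Add(-29236, Mul(-1, 72999)), 108327)) = Mul(107687, Add(Add(-29236, -72999), 108327)) = Mul(107687, Add(-102235, 108327)) = Mul(107687, 6092) = 656029204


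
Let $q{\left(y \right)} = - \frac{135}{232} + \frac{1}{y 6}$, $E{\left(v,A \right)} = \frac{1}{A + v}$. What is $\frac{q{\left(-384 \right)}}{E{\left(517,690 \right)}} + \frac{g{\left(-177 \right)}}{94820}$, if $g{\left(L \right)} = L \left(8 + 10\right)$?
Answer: $- \frac{1113314997859}{1583873280} \approx -702.91$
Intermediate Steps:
$g{\left(L \right)} = 18 L$ ($g{\left(L \right)} = L 18 = 18 L$)
$q{\left(y \right)} = - \frac{135}{232} + \frac{1}{6 y}$ ($q{\left(y \right)} = \left(-135\right) \frac{1}{232} + \frac{1}{y} \frac{1}{6} = - \frac{135}{232} + \frac{1}{6 y}$)
$\frac{q{\left(-384 \right)}}{E{\left(517,690 \right)}} + \frac{g{\left(-177 \right)}}{94820} = \frac{\frac{1}{696} \frac{1}{-384} \left(116 - -155520\right)}{\frac{1}{690 + 517}} + \frac{18 \left(-177\right)}{94820} = \frac{\frac{1}{696} \left(- \frac{1}{384}\right) \left(116 + 155520\right)}{\frac{1}{1207}} - \frac{1593}{47410} = \frac{1}{696} \left(- \frac{1}{384}\right) 155636 \frac{1}{\frac{1}{1207}} - \frac{1593}{47410} = \left(- \frac{38909}{66816}\right) 1207 - \frac{1593}{47410} = - \frac{46963163}{66816} - \frac{1593}{47410} = - \frac{1113314997859}{1583873280}$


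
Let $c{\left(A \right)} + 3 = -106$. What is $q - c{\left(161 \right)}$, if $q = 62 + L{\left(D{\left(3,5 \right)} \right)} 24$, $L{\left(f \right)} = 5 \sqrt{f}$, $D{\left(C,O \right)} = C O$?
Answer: $171 + 120 \sqrt{15} \approx 635.76$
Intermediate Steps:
$c{\left(A \right)} = -109$ ($c{\left(A \right)} = -3 - 106 = -109$)
$q = 62 + 120 \sqrt{15}$ ($q = 62 + 5 \sqrt{3 \cdot 5} \cdot 24 = 62 + 5 \sqrt{15} \cdot 24 = 62 + 120 \sqrt{15} \approx 526.76$)
$q - c{\left(161 \right)} = \left(62 + 120 \sqrt{15}\right) - -109 = \left(62 + 120 \sqrt{15}\right) + 109 = 171 + 120 \sqrt{15}$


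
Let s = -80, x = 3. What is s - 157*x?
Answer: -551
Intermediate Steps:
s - 157*x = -80 - 157*3 = -80 - 471 = -551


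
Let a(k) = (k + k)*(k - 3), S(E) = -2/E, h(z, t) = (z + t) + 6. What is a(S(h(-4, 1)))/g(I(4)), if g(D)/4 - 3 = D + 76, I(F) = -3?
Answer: 11/684 ≈ 0.016082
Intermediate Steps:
h(z, t) = 6 + t + z (h(z, t) = (t + z) + 6 = 6 + t + z)
g(D) = 316 + 4*D (g(D) = 12 + 4*(D + 76) = 12 + 4*(76 + D) = 12 + (304 + 4*D) = 316 + 4*D)
a(k) = 2*k*(-3 + k) (a(k) = (2*k)*(-3 + k) = 2*k*(-3 + k))
a(S(h(-4, 1)))/g(I(4)) = (2*(-2/(6 + 1 - 4))*(-3 - 2/(6 + 1 - 4)))/(316 + 4*(-3)) = (2*(-2/3)*(-3 - 2/3))/(316 - 12) = (2*(-2*1/3)*(-3 - 2*1/3))/304 = (2*(-2/3)*(-3 - 2/3))*(1/304) = (2*(-2/3)*(-11/3))*(1/304) = (44/9)*(1/304) = 11/684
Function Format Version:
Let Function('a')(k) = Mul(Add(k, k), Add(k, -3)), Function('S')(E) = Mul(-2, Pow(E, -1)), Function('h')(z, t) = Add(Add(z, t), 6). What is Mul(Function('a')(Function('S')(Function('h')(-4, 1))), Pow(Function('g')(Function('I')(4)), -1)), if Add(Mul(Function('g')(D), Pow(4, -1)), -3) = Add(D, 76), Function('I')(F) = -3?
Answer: Rational(11, 684) ≈ 0.016082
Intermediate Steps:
Function('h')(z, t) = Add(6, t, z) (Function('h')(z, t) = Add(Add(t, z), 6) = Add(6, t, z))
Function('g')(D) = Add(316, Mul(4, D)) (Function('g')(D) = Add(12, Mul(4, Add(D, 76))) = Add(12, Mul(4, Add(76, D))) = Add(12, Add(304, Mul(4, D))) = Add(316, Mul(4, D)))
Function('a')(k) = Mul(2, k, Add(-3, k)) (Function('a')(k) = Mul(Mul(2, k), Add(-3, k)) = Mul(2, k, Add(-3, k)))
Mul(Function('a')(Function('S')(Function('h')(-4, 1))), Pow(Function('g')(Function('I')(4)), -1)) = Mul(Mul(2, Mul(-2, Pow(Add(6, 1, -4), -1)), Add(-3, Mul(-2, Pow(Add(6, 1, -4), -1)))), Pow(Add(316, Mul(4, -3)), -1)) = Mul(Mul(2, Mul(-2, Pow(3, -1)), Add(-3, Mul(-2, Pow(3, -1)))), Pow(Add(316, -12), -1)) = Mul(Mul(2, Mul(-2, Rational(1, 3)), Add(-3, Mul(-2, Rational(1, 3)))), Pow(304, -1)) = Mul(Mul(2, Rational(-2, 3), Add(-3, Rational(-2, 3))), Rational(1, 304)) = Mul(Mul(2, Rational(-2, 3), Rational(-11, 3)), Rational(1, 304)) = Mul(Rational(44, 9), Rational(1, 304)) = Rational(11, 684)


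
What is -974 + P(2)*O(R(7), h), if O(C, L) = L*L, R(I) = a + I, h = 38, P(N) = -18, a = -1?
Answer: -26966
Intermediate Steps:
R(I) = -1 + I
O(C, L) = L²
-974 + P(2)*O(R(7), h) = -974 - 18*38² = -974 - 18*1444 = -974 - 25992 = -26966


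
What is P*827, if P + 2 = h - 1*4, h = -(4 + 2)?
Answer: -9924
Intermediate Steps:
h = -6 (h = -1*6 = -6)
P = -12 (P = -2 + (-6 - 1*4) = -2 + (-6 - 4) = -2 - 10 = -12)
P*827 = -12*827 = -9924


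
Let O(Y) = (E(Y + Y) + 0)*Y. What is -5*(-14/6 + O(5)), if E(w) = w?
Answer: -715/3 ≈ -238.33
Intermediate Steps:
O(Y) = 2*Y² (O(Y) = ((Y + Y) + 0)*Y = (2*Y + 0)*Y = (2*Y)*Y = 2*Y²)
-5*(-14/6 + O(5)) = -5*(-14/6 + 2*5²) = -5*(-14*⅙ + 2*25) = -5*(-7/3 + 50) = -5*143/3 = -715/3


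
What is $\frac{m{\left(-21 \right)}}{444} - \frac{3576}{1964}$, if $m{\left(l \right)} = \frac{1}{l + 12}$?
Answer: $- \frac{3572915}{1962036} \approx -1.821$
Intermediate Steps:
$m{\left(l \right)} = \frac{1}{12 + l}$
$\frac{m{\left(-21 \right)}}{444} - \frac{3576}{1964} = \frac{1}{\left(12 - 21\right) 444} - \frac{3576}{1964} = \frac{1}{-9} \cdot \frac{1}{444} - \frac{894}{491} = \left(- \frac{1}{9}\right) \frac{1}{444} - \frac{894}{491} = - \frac{1}{3996} - \frac{894}{491} = - \frac{3572915}{1962036}$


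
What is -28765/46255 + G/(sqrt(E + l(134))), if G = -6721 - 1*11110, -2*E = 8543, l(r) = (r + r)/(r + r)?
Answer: -523/841 + 17831*I*sqrt(1898)/2847 ≈ -0.62188 + 272.86*I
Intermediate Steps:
l(r) = 1 (l(r) = (2*r)/((2*r)) = (2*r)*(1/(2*r)) = 1)
E = -8543/2 (E = -1/2*8543 = -8543/2 ≈ -4271.5)
G = -17831 (G = -6721 - 11110 = -17831)
-28765/46255 + G/(sqrt(E + l(134))) = -28765/46255 - 17831/sqrt(-8543/2 + 1) = -28765*1/46255 - 17831*(-I*sqrt(1898)/2847) = -523/841 - 17831*(-I*sqrt(1898)/2847) = -523/841 - (-17831)*I*sqrt(1898)/2847 = -523/841 + 17831*I*sqrt(1898)/2847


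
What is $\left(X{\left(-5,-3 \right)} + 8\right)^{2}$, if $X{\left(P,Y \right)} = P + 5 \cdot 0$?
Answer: $9$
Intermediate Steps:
$X{\left(P,Y \right)} = P$ ($X{\left(P,Y \right)} = P + 0 = P$)
$\left(X{\left(-5,-3 \right)} + 8\right)^{2} = \left(-5 + 8\right)^{2} = 3^{2} = 9$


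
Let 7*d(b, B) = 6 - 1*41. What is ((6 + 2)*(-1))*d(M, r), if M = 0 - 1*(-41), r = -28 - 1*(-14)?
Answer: 40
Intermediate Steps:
r = -14 (r = -28 + 14 = -14)
M = 41 (M = 0 + 41 = 41)
d(b, B) = -5 (d(b, B) = (6 - 1*41)/7 = (6 - 41)/7 = (⅐)*(-35) = -5)
((6 + 2)*(-1))*d(M, r) = ((6 + 2)*(-1))*(-5) = (8*(-1))*(-5) = -8*(-5) = 40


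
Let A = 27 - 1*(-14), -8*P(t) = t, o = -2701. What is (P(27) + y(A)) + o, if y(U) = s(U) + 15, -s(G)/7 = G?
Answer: -23811/8 ≈ -2976.4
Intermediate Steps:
P(t) = -t/8
A = 41 (A = 27 + 14 = 41)
s(G) = -7*G
y(U) = 15 - 7*U (y(U) = -7*U + 15 = 15 - 7*U)
(P(27) + y(A)) + o = (-1/8*27 + (15 - 7*41)) - 2701 = (-27/8 + (15 - 287)) - 2701 = (-27/8 - 272) - 2701 = -2203/8 - 2701 = -23811/8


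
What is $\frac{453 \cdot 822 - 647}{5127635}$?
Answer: $\frac{371719}{5127635} \approx 0.072493$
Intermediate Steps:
$\frac{453 \cdot 822 - 647}{5127635} = \left(372366 - 647\right) \frac{1}{5127635} = 371719 \cdot \frac{1}{5127635} = \frac{371719}{5127635}$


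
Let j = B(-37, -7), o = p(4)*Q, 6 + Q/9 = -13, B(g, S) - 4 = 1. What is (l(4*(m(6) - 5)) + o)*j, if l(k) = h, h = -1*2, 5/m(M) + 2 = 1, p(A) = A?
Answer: -3430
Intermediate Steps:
B(g, S) = 5 (B(g, S) = 4 + 1 = 5)
m(M) = -5 (m(M) = 5/(-2 + 1) = 5/(-1) = 5*(-1) = -5)
Q = -171 (Q = -54 + 9*(-13) = -54 - 117 = -171)
h = -2
o = -684 (o = 4*(-171) = -684)
j = 5
l(k) = -2
(l(4*(m(6) - 5)) + o)*j = (-2 - 684)*5 = -686*5 = -3430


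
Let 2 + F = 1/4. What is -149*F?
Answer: 1043/4 ≈ 260.75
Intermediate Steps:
F = -7/4 (F = -2 + 1/4 = -7/4 ≈ -1.7500)
-149*F = -149*(-7/4) = 1043/4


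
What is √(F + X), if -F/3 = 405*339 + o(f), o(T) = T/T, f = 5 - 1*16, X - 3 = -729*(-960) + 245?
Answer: 10*√2882 ≈ 536.84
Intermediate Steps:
X = 700088 (X = 3 + (-729*(-960) + 245) = 3 + (699840 + 245) = 3 + 700085 = 700088)
f = -11 (f = 5 - 16 = -11)
o(T) = 1
F = -411888 (F = -3*(405*339 + 1) = -3*(137295 + 1) = -3*137296 = -411888)
√(F + X) = √(-411888 + 700088) = √288200 = 10*√2882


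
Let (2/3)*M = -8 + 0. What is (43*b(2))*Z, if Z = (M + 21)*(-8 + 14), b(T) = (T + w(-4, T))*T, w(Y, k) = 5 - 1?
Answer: 27864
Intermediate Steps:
M = -12 (M = 3*(-8 + 0)/2 = (3/2)*(-8) = -12)
w(Y, k) = 4
b(T) = T*(4 + T) (b(T) = (T + 4)*T = (4 + T)*T = T*(4 + T))
Z = 54 (Z = (-12 + 21)*(-8 + 14) = 9*6 = 54)
(43*b(2))*Z = (43*(2*(4 + 2)))*54 = (43*(2*6))*54 = (43*12)*54 = 516*54 = 27864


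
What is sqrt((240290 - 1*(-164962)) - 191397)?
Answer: sqrt(213855) ≈ 462.44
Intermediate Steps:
sqrt((240290 - 1*(-164962)) - 191397) = sqrt((240290 + 164962) - 191397) = sqrt(405252 - 191397) = sqrt(213855)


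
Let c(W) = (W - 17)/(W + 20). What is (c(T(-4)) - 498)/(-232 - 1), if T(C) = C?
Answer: 7989/3728 ≈ 2.1430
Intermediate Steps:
c(W) = (-17 + W)/(20 + W)
(c(T(-4)) - 498)/(-232 - 1) = ((-17 - 4)/(20 - 4) - 498)/(-232 - 1) = (-21/16 - 498)/(-233) = ((1/16)*(-21) - 498)*(-1/233) = (-21/16 - 498)*(-1/233) = -7989/16*(-1/233) = 7989/3728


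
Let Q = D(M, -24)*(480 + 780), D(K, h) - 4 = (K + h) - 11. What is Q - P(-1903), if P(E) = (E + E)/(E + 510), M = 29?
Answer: -3514166/1393 ≈ -2522.7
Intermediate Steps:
D(K, h) = -7 + K + h (D(K, h) = 4 + ((K + h) - 11) = 4 + (-11 + K + h) = -7 + K + h)
Q = -2520 (Q = (-7 + 29 - 24)*(480 + 780) = -2*1260 = -2520)
P(E) = 2*E/(510 + E) (P(E) = (2*E)/(510 + E) = 2*E/(510 + E))
Q - P(-1903) = -2520 - 2*(-1903)/(510 - 1903) = -2520 - 2*(-1903)/(-1393) = -2520 - 2*(-1903)*(-1)/1393 = -2520 - 1*3806/1393 = -2520 - 3806/1393 = -3514166/1393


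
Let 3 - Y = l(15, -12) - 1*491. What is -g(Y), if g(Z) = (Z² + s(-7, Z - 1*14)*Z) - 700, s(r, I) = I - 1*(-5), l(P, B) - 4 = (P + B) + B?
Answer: -492811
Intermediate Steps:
l(P, B) = 4 + P + 2*B (l(P, B) = 4 + ((P + B) + B) = 4 + ((B + P) + B) = 4 + (P + 2*B) = 4 + P + 2*B)
s(r, I) = 5 + I (s(r, I) = I + 5 = 5 + I)
Y = 499 (Y = 3 - ((4 + 15 + 2*(-12)) - 1*491) = 3 - ((4 + 15 - 24) - 491) = 3 - (-5 - 491) = 3 - 1*(-496) = 3 + 496 = 499)
g(Z) = -700 + Z² + Z*(-9 + Z) (g(Z) = (Z² + (5 + (Z - 1*14))*Z) - 700 = (Z² + (5 + (Z - 14))*Z) - 700 = (Z² + (5 + (-14 + Z))*Z) - 700 = (Z² + (-9 + Z)*Z) - 700 = (Z² + Z*(-9 + Z)) - 700 = -700 + Z² + Z*(-9 + Z))
-g(Y) = -(-700 + 499² + 499*(-9 + 499)) = -(-700 + 249001 + 499*490) = -(-700 + 249001 + 244510) = -1*492811 = -492811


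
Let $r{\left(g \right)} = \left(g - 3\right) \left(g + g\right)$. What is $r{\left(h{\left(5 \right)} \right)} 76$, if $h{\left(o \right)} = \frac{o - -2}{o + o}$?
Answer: $- \frac{6118}{25} \approx -244.72$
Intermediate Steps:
$h{\left(o \right)} = \frac{2 + o}{2 o}$ ($h{\left(o \right)} = \frac{o + 2}{2 o} = \left(2 + o\right) \frac{1}{2 o} = \frac{2 + o}{2 o}$)
$r{\left(g \right)} = 2 g \left(-3 + g\right)$ ($r{\left(g \right)} = \left(-3 + g\right) 2 g = 2 g \left(-3 + g\right)$)
$r{\left(h{\left(5 \right)} \right)} 76 = 2 \frac{2 + 5}{2 \cdot 5} \left(-3 + \frac{2 + 5}{2 \cdot 5}\right) 76 = 2 \cdot \frac{1}{2} \cdot \frac{1}{5} \cdot 7 \left(-3 + \frac{1}{2} \cdot \frac{1}{5} \cdot 7\right) 76 = 2 \cdot \frac{7}{10} \left(-3 + \frac{7}{10}\right) 76 = 2 \cdot \frac{7}{10} \left(- \frac{23}{10}\right) 76 = \left(- \frac{161}{50}\right) 76 = - \frac{6118}{25}$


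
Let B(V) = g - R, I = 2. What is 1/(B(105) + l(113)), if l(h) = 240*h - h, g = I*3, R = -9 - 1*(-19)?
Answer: 1/27003 ≈ 3.7033e-5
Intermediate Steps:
R = 10 (R = -9 + 19 = 10)
g = 6 (g = 2*3 = 6)
l(h) = 239*h
B(V) = -4 (B(V) = 6 - 1*10 = 6 - 10 = -4)
1/(B(105) + l(113)) = 1/(-4 + 239*113) = 1/(-4 + 27007) = 1/27003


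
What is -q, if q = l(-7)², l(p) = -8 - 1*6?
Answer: -196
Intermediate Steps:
l(p) = -14 (l(p) = -8 - 6 = -14)
q = 196 (q = (-14)² = 196)
-q = -1*196 = -196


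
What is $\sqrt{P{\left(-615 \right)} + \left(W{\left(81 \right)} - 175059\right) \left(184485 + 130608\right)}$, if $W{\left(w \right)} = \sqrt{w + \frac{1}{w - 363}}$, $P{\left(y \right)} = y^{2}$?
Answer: $\frac{\sqrt{-487389229447032 + 9872914 \sqrt{6441162}}}{94} \approx 2.3485 \cdot 10^{5} i$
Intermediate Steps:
$W{\left(w \right)} = \sqrt{w + \frac{1}{-363 + w}}$
$\sqrt{P{\left(-615 \right)} + \left(W{\left(81 \right)} - 175059\right) \left(184485 + 130608\right)} = \sqrt{\left(-615\right)^{2} + \left(\sqrt{\frac{1 + 81 \left(-363 + 81\right)}{-363 + 81}} - 175059\right) \left(184485 + 130608\right)} = \sqrt{378225 + \left(\sqrt{\frac{1 + 81 \left(-282\right)}{-282}} - 175059\right) 315093} = \sqrt{378225 + \left(\sqrt{- \frac{1 - 22842}{282}} - 175059\right) 315093} = \sqrt{378225 + \left(\sqrt{\left(- \frac{1}{282}\right) \left(-22841\right)} - 175059\right) 315093} = \sqrt{378225 + \left(\sqrt{\frac{22841}{282}} - 175059\right) 315093} = \sqrt{378225 + \left(\frac{\sqrt{6441162}}{282} - 175059\right) 315093} = \sqrt{378225 + \left(-175059 + \frac{\sqrt{6441162}}{282}\right) 315093} = \sqrt{378225 - \left(55159865487 - \frac{105031 \sqrt{6441162}}{94}\right)} = \sqrt{-55159487262 + \frac{105031 \sqrt{6441162}}{94}}$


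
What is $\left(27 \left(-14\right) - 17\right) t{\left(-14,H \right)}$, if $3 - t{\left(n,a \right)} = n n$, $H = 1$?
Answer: $76235$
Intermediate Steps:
$t{\left(n,a \right)} = 3 - n^{2}$ ($t{\left(n,a \right)} = 3 - n n = 3 - n^{2}$)
$\left(27 \left(-14\right) - 17\right) t{\left(-14,H \right)} = \left(27 \left(-14\right) - 17\right) \left(3 - \left(-14\right)^{2}\right) = \left(-378 - 17\right) \left(3 - 196\right) = - 395 \left(3 - 196\right) = \left(-395\right) \left(-193\right) = 76235$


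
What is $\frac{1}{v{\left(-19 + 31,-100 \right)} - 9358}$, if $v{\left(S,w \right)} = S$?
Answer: $- \frac{1}{9346} \approx -0.000107$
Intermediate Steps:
$\frac{1}{v{\left(-19 + 31,-100 \right)} - 9358} = \frac{1}{\left(-19 + 31\right) - 9358} = \frac{1}{12 - 9358} = \frac{1}{-9346} = - \frac{1}{9346}$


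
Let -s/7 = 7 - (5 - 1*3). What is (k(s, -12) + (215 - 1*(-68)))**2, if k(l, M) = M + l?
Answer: 55696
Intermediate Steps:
s = -35 (s = -7*(7 - (5 - 1*3)) = -7*(7 - (5 - 3)) = -7*(7 - 1*2) = -7*(7 - 2) = -7*5 = -35)
(k(s, -12) + (215 - 1*(-68)))**2 = ((-12 - 35) + (215 - 1*(-68)))**2 = (-47 + (215 + 68))**2 = (-47 + 283)**2 = 236**2 = 55696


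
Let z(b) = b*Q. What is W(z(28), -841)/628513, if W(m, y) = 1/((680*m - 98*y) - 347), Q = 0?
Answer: 1/51582690423 ≈ 1.9386e-11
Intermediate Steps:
z(b) = 0 (z(b) = b*0 = 0)
W(m, y) = 1/(-347 - 98*y + 680*m) (W(m, y) = 1/((-98*y + 680*m) - 347) = 1/(-347 - 98*y + 680*m))
W(z(28), -841)/628513 = -1/(347 - 680*0 + 98*(-841))/628513 = -1/(347 + 0 - 82418)*(1/628513) = -1/(-82071)*(1/628513) = -1*(-1/82071)*(1/628513) = (1/82071)*(1/628513) = 1/51582690423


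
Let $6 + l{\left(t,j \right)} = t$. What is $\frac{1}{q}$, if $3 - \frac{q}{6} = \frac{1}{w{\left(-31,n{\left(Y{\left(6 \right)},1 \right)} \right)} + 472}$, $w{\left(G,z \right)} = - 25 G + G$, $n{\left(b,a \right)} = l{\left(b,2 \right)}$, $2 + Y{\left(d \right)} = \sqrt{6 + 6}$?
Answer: $\frac{608}{10941} \approx 0.055571$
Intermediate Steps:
$Y{\left(d \right)} = -2 + 2 \sqrt{3}$ ($Y{\left(d \right)} = -2 + \sqrt{6 + 6} = -2 + \sqrt{12} = -2 + 2 \sqrt{3}$)
$l{\left(t,j \right)} = -6 + t$
$n{\left(b,a \right)} = -6 + b$
$w{\left(G,z \right)} = - 24 G$
$q = \frac{10941}{608}$ ($q = 18 - \frac{6}{\left(-24\right) \left(-31\right) + 472} = 18 - \frac{6}{744 + 472} = 18 - \frac{6}{1216} = 18 - \frac{3}{608} = \frac{10941}{608} \approx 17.995$)
$\frac{1}{q} = \frac{1}{\frac{10941}{608}} = \frac{608}{10941}$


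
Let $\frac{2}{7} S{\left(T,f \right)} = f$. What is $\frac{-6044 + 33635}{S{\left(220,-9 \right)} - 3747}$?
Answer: $- \frac{18394}{2519} \approx -7.3021$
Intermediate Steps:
$S{\left(T,f \right)} = \frac{7 f}{2}$
$\frac{-6044 + 33635}{S{\left(220,-9 \right)} - 3747} = \frac{-6044 + 33635}{\frac{7}{2} \left(-9\right) - 3747} = \frac{27591}{- \frac{63}{2} - 3747} = \frac{27591}{- \frac{7557}{2}} = 27591 \left(- \frac{2}{7557}\right) = - \frac{18394}{2519}$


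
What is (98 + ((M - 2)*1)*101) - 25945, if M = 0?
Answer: -26049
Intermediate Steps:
(98 + ((M - 2)*1)*101) - 25945 = (98 + ((0 - 2)*1)*101) - 25945 = (98 - 2*1*101) - 25945 = (98 - 2*101) - 25945 = (98 - 202) - 25945 = -104 - 25945 = -26049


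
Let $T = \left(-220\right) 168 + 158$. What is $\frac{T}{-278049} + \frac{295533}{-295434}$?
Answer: $- \frac{2640744187}{3042412158} \approx -0.86798$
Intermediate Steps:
$T = -36802$ ($T = -36960 + 158 = -36802$)
$\frac{T}{-278049} + \frac{295533}{-295434} = - \frac{36802}{-278049} + \frac{295533}{-295434} = \left(-36802\right) \left(- \frac{1}{278049}\right) + 295533 \left(- \frac{1}{295434}\right) = \frac{36802}{278049} - \frac{32837}{32826} = - \frac{2640744187}{3042412158}$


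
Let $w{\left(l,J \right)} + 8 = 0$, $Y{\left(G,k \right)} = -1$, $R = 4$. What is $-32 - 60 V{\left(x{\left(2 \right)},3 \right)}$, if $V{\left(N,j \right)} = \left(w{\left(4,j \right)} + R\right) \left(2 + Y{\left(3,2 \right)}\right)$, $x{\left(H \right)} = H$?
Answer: $208$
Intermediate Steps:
$w{\left(l,J \right)} = -8$ ($w{\left(l,J \right)} = -8 + 0 = -8$)
$V{\left(N,j \right)} = -4$ ($V{\left(N,j \right)} = \left(-8 + 4\right) \left(2 - 1\right) = \left(-4\right) 1 = -4$)
$-32 - 60 V{\left(x{\left(2 \right)},3 \right)} = -32 - -240 = -32 + 240 = 208$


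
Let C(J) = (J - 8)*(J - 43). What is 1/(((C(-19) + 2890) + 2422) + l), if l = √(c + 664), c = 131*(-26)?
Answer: 3493/24403469 - I*√2742/48806938 ≈ 0.00014314 - 1.0729e-6*I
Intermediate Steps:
C(J) = (-43 + J)*(-8 + J) (C(J) = (-8 + J)*(-43 + J) = (-43 + J)*(-8 + J))
c = -3406
l = I*√2742 (l = √(-3406 + 664) = √(-2742) = I*√2742 ≈ 52.364*I)
1/(((C(-19) + 2890) + 2422) + l) = 1/((((344 + (-19)² - 51*(-19)) + 2890) + 2422) + I*√2742) = 1/((((344 + 361 + 969) + 2890) + 2422) + I*√2742) = 1/(((1674 + 2890) + 2422) + I*√2742) = 1/((4564 + 2422) + I*√2742) = 1/(6986 + I*√2742)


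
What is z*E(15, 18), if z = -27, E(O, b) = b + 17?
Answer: -945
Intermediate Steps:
E(O, b) = 17 + b
z*E(15, 18) = -27*(17 + 18) = -27*35 = -945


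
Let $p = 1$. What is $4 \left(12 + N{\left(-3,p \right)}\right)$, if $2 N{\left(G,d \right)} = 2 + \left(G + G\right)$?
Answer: $40$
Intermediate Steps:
$N{\left(G,d \right)} = 1 + G$ ($N{\left(G,d \right)} = \frac{2 + \left(G + G\right)}{2} = \frac{2 + 2 G}{2} = 1 + G$)
$4 \left(12 + N{\left(-3,p \right)}\right) = 4 \left(12 + \left(1 - 3\right)\right) = 4 \left(12 - 2\right) = 4 \cdot 10 = 40$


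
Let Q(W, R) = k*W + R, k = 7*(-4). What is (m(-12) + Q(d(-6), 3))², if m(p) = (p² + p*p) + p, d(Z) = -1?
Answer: 94249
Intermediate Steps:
k = -28
Q(W, R) = R - 28*W (Q(W, R) = -28*W + R = R - 28*W)
m(p) = p + 2*p² (m(p) = (p² + p²) + p = 2*p² + p = p + 2*p²)
(m(-12) + Q(d(-6), 3))² = (-12*(1 + 2*(-12)) + (3 - 28*(-1)))² = (-12*(1 - 24) + (3 + 28))² = (-12*(-23) + 31)² = (276 + 31)² = 307² = 94249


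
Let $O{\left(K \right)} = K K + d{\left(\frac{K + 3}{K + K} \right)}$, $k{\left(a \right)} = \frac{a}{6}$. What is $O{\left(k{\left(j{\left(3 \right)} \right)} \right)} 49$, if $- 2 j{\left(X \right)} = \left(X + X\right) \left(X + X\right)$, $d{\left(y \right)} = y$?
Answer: $441$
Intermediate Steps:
$j{\left(X \right)} = - 2 X^{2}$ ($j{\left(X \right)} = - \frac{\left(X + X\right) \left(X + X\right)}{2} = - \frac{2 X 2 X}{2} = - \frac{4 X^{2}}{2} = - 2 X^{2}$)
$k{\left(a \right)} = \frac{a}{6}$ ($k{\left(a \right)} = a \frac{1}{6} = \frac{a}{6}$)
$O{\left(K \right)} = K^{2} + \frac{3 + K}{2 K}$ ($O{\left(K \right)} = K K + \frac{K + 3}{K + K} = K^{2} + \frac{3 + K}{2 K}$)
$O{\left(k{\left(j{\left(3 \right)} \right)} \right)} 49 = \frac{3 + \frac{\left(-2\right) 3^{2}}{6} + 2 \left(\frac{\left(-2\right) 3^{2}}{6}\right)^{3}}{2 \frac{\left(-2\right) 3^{2}}{6}} \cdot 49 = \frac{3 + \frac{\left(-2\right) 9}{6} + 2 \left(\frac{\left(-2\right) 9}{6}\right)^{3}}{2 \frac{\left(-2\right) 9}{6}} \cdot 49 = \frac{3 + \frac{1}{6} \left(-18\right) + 2 \left(\frac{1}{6} \left(-18\right)\right)^{3}}{2 \cdot \frac{1}{6} \left(-18\right)} 49 = \frac{3 - 3 + 2 \left(-3\right)^{3}}{2 \left(-3\right)} 49 = \frac{1}{2} \left(- \frac{1}{3}\right) \left(3 - 3 + 2 \left(-27\right)\right) 49 = \frac{1}{2} \left(- \frac{1}{3}\right) \left(3 - 3 - 54\right) 49 = \frac{1}{2} \left(- \frac{1}{3}\right) \left(-54\right) 49 = 9 \cdot 49 = 441$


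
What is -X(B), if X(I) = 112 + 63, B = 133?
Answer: -175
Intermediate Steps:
X(I) = 175
-X(B) = -1*175 = -175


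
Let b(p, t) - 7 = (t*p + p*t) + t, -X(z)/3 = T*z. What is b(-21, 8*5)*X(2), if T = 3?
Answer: 29394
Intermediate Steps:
X(z) = -9*z
b(p, t) = 7 + t + 2*p*t (b(p, t) = 7 + ((t*p + p*t) + t) = 7 + ((p*t + p*t) + t) = 7 + (2*p*t + t) = 7 + (t + 2*p*t) = 7 + t + 2*p*t)
b(-21, 8*5)*X(2) = (7 + 8*5 + 2*(-21)*(8*5))*(-9*2) = (7 + 40 + 2*(-21)*40)*(-18) = (7 + 40 - 1680)*(-18) = -1633*(-18) = 29394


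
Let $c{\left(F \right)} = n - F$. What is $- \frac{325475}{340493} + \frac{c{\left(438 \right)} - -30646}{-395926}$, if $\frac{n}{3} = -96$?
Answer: $- \frac{69525782705}{67405015759} \approx -1.0315$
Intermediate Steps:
$n = -288$ ($n = 3 \left(-96\right) = -288$)
$c{\left(F \right)} = -288 - F$
$- \frac{325475}{340493} + \frac{c{\left(438 \right)} - -30646}{-395926} = - \frac{325475}{340493} + \frac{\left(-288 - 438\right) - -30646}{-395926} = \left(-325475\right) \frac{1}{340493} + \left(\left(-288 - 438\right) + 30646\right) \left(- \frac{1}{395926}\right) = - \frac{325475}{340493} + \left(-726 + 30646\right) \left(- \frac{1}{395926}\right) = - \frac{325475}{340493} + 29920 \left(- \frac{1}{395926}\right) = - \frac{325475}{340493} - \frac{14960}{197963} = - \frac{69525782705}{67405015759}$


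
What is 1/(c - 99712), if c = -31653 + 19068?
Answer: -1/112297 ≈ -8.9050e-6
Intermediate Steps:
c = -12585
1/(c - 99712) = 1/(-12585 - 99712) = 1/(-112297) = -1/112297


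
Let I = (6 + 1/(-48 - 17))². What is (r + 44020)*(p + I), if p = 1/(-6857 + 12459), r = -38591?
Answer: 4602187551343/23668450 ≈ 1.9444e+5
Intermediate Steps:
p = 1/5602 ≈ 0.00017851
I = 151321/4225 (I = (6 + 1/(-65))² = (6 - 1/65)² = (389/65)² = 151321/4225 ≈ 35.816)
(r + 44020)*(p + I) = (-38591 + 44020)*(1/5602 + 151321/4225) = 5429*(847704467/23668450) = 4602187551343/23668450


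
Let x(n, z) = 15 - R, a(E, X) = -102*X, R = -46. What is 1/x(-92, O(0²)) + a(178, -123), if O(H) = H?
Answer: 765307/61 ≈ 12546.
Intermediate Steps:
x(n, z) = 61 (x(n, z) = 15 - 1*(-46) = 15 + 46 = 61)
1/x(-92, O(0²)) + a(178, -123) = 1/61 - 102*(-123) = 1/61 + 12546 = 765307/61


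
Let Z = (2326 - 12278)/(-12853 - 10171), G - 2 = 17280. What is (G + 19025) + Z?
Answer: 52246395/1439 ≈ 36307.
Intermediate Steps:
G = 17282 (G = 2 + 17280 = 17282)
Z = 622/1439 (Z = -9952/(-23024) = -9952*(-1/23024) = 622/1439 ≈ 0.43224)
(G + 19025) + Z = (17282 + 19025) + 622/1439 = 36307 + 622/1439 = 52246395/1439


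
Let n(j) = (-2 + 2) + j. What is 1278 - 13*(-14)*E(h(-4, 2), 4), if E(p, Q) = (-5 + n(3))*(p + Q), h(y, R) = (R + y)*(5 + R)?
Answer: 4918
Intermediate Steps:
n(j) = j (n(j) = 0 + j = j)
h(y, R) = (5 + R)*(R + y)
E(p, Q) = -2*Q - 2*p (E(p, Q) = (-5 + 3)*(p + Q) = -2*(Q + p) = -2*Q - 2*p)
1278 - 13*(-14)*E(h(-4, 2), 4) = 1278 - 13*(-14)*(-2*4 - 2*(2² + 5*2 + 5*(-4) + 2*(-4))) = 1278 - (-182)*(-8 - 2*(4 + 10 - 20 - 8)) = 1278 - (-182)*(-8 - 2*(-14)) = 1278 - (-182)*(-8 + 28) = 1278 - (-182)*20 = 1278 - 1*(-3640) = 1278 + 3640 = 4918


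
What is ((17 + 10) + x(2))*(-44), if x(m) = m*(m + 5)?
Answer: -1804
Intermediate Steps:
x(m) = m*(5 + m)
((17 + 10) + x(2))*(-44) = ((17 + 10) + 2*(5 + 2))*(-44) = (27 + 2*7)*(-44) = (27 + 14)*(-44) = 41*(-44) = -1804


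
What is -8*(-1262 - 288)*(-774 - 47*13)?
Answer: -17174000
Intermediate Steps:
-8*(-1262 - 288)*(-774 - 47*13) = -(-12400)*(-774 - 611) = -(-12400)*(-1385) = -8*2146750 = -17174000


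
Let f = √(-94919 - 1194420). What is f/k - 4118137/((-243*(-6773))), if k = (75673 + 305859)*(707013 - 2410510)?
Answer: -4118137/1645839 - I*√1289339/649938617404 ≈ -2.5022 - 1.7471e-9*I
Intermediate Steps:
f = I*√1289339 (f = √(-1289339) = I*√1289339 ≈ 1135.5*I)
k = -649938617404 (k = 381532*(-1703497) = -649938617404)
f/k - 4118137/((-243*(-6773))) = (I*√1289339)/(-649938617404) - 4118137/((-243*(-6773))) = (I*√1289339)*(-1/649938617404) - 4118137/1645839 = -I*√1289339/649938617404 - 4118137*1/1645839 = -I*√1289339/649938617404 - 4118137/1645839 = -4118137/1645839 - I*√1289339/649938617404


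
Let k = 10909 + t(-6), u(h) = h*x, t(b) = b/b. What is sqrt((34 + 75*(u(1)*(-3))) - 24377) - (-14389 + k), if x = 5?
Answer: 3479 + 2*I*sqrt(6367) ≈ 3479.0 + 159.59*I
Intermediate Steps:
t(b) = 1
u(h) = 5*h (u(h) = h*5 = 5*h)
k = 10910 (k = 10909 + 1 = 10910)
sqrt((34 + 75*(u(1)*(-3))) - 24377) - (-14389 + k) = sqrt((34 + 75*((5*1)*(-3))) - 24377) - (-14389 + 10910) = sqrt((34 + 75*(5*(-3))) - 24377) - 1*(-3479) = sqrt((34 + 75*(-15)) - 24377) + 3479 = sqrt((34 - 1125) - 24377) + 3479 = sqrt(-1091 - 24377) + 3479 = sqrt(-25468) + 3479 = 2*I*sqrt(6367) + 3479 = 3479 + 2*I*sqrt(6367)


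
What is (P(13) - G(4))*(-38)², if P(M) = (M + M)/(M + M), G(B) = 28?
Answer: -38988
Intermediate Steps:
P(M) = 1 (P(M) = (2*M)/((2*M)) = (2*M)*(1/(2*M)) = 1)
(P(13) - G(4))*(-38)² = (1 - 1*28)*(-38)² = (1 - 28)*1444 = -27*1444 = -38988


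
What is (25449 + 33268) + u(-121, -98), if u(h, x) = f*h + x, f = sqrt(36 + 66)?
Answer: 58619 - 121*sqrt(102) ≈ 57397.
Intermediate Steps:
f = sqrt(102) ≈ 10.100
u(h, x) = x + h*sqrt(102) (u(h, x) = sqrt(102)*h + x = h*sqrt(102) + x = x + h*sqrt(102))
(25449 + 33268) + u(-121, -98) = (25449 + 33268) + (-98 - 121*sqrt(102)) = 58717 + (-98 - 121*sqrt(102)) = 58619 - 121*sqrt(102)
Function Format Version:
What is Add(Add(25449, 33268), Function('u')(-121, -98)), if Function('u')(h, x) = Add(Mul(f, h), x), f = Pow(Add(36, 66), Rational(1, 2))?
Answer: Add(58619, Mul(-121, Pow(102, Rational(1, 2)))) ≈ 57397.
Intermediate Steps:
f = Pow(102, Rational(1, 2)) ≈ 10.100
Function('u')(h, x) = Add(x, Mul(h, Pow(102, Rational(1, 2)))) (Function('u')(h, x) = Add(Mul(Pow(102, Rational(1, 2)), h), x) = Add(Mul(h, Pow(102, Rational(1, 2))), x) = Add(x, Mul(h, Pow(102, Rational(1, 2)))))
Add(Add(25449, 33268), Function('u')(-121, -98)) = Add(Add(25449, 33268), Add(-98, Mul(-121, Pow(102, Rational(1, 2))))) = Add(58717, Add(-98, Mul(-121, Pow(102, Rational(1, 2))))) = Add(58619, Mul(-121, Pow(102, Rational(1, 2))))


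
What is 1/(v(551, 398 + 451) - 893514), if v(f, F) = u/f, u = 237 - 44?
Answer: -551/492326021 ≈ -1.1192e-6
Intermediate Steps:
u = 193
v(f, F) = 193/f
1/(v(551, 398 + 451) - 893514) = 1/(193/551 - 893514) = 1/(-492326021/551) = -551/492326021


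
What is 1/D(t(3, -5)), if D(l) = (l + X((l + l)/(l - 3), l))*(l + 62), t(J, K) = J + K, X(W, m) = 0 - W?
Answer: -1/168 ≈ -0.0059524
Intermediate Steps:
X(W, m) = -W
D(l) = (62 + l)*(l - 2*l/(-3 + l)) (D(l) = (l - (l + l)/(l - 3))*(l + 62) = (l - 2*l/(-3 + l))*(62 + l) = (62 + l)*(l - 2*l/(-3 + l)))
1/D(t(3, -5)) = 1/((3 - 5)*(-310 + (3 - 5)**2 + 57*(3 - 5))/(-3 + (3 - 5))) = 1/(-2*(-310 + (-2)**2 + 57*(-2))/(-3 - 2)) = 1/(-2*(-310 + 4 - 114)/(-5)) = 1/(-2*(-1/5)*(-420)) = 1/(-168) = -1/168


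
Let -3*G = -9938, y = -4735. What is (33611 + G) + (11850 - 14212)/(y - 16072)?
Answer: 2304819283/62421 ≈ 36924.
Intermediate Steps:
G = 9938/3 (G = -⅓*(-9938) = 9938/3 ≈ 3312.7)
(33611 + G) + (11850 - 14212)/(y - 16072) = (33611 + 9938/3) + (11850 - 14212)/(-4735 - 16072) = 110771/3 - 2362/(-20807) = 110771/3 - 2362*(-1/20807) = 110771/3 + 2362/20807 = 2304819283/62421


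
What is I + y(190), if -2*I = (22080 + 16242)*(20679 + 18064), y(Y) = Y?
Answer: -742354433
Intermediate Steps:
I = -742354623 (I = -(22080 + 16242)*(20679 + 18064)/2 = -19161*38743 = -½*1484709246 = -742354623)
I + y(190) = -742354623 + 190 = -742354433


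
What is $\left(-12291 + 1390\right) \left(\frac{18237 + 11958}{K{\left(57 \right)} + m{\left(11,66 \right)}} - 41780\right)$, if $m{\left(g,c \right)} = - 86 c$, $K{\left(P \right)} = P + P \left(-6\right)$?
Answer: $\frac{905076509425}{1987} \approx 4.555 \cdot 10^{8}$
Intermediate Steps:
$K{\left(P \right)} = - 5 P$ ($K{\left(P \right)} = P - 6 P = - 5 P$)
$\left(-12291 + 1390\right) \left(\frac{18237 + 11958}{K{\left(57 \right)} + m{\left(11,66 \right)}} - 41780\right) = \left(-12291 + 1390\right) \left(\frac{18237 + 11958}{\left(-5\right) 57 - 5676} - 41780\right) = - 10901 \left(\frac{30195}{-285 - 5676} - 41780\right) = - 10901 \left(\frac{30195}{-5961} - 41780\right) = - 10901 \left(30195 \left(- \frac{1}{5961}\right) - 41780\right) = - 10901 \left(- \frac{10065}{1987} - 41780\right) = \left(-10901\right) \left(- \frac{83026925}{1987}\right) = \frac{905076509425}{1987}$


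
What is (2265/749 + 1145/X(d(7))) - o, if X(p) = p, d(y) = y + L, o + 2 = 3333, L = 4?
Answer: -26561589/8239 ≈ -3223.9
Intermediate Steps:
o = 3331 (o = -2 + 3333 = 3331)
d(y) = 4 + y (d(y) = y + 4 = 4 + y)
(2265/749 + 1145/X(d(7))) - o = (2265/749 + 1145/(4 + 7)) - 1*3331 = (2265*(1/749) + 1145/11) - 3331 = (2265/749 + 1145*(1/11)) - 3331 = (2265/749 + 1145/11) - 3331 = 882520/8239 - 3331 = -26561589/8239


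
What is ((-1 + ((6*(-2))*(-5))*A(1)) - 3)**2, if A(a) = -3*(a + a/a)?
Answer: 132496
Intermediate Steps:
A(a) = -3 - 3*a (A(a) = -3*(a + 1) = -3*(1 + a) = -3 - 3*a)
((-1 + ((6*(-2))*(-5))*A(1)) - 3)**2 = ((-1 + ((6*(-2))*(-5))*(-3 - 3*1)) - 3)**2 = ((-1 + (-12*(-5))*(-3 - 3)) - 3)**2 = ((-1 + 60*(-6)) - 3)**2 = ((-1 - 360) - 3)**2 = (-361 - 3)**2 = (-364)**2 = 132496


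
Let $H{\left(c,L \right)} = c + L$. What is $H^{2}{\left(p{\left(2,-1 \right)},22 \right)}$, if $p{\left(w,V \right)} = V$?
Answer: $441$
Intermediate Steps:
$H{\left(c,L \right)} = L + c$
$H^{2}{\left(p{\left(2,-1 \right)},22 \right)} = \left(22 - 1\right)^{2} = 21^{2} = 441$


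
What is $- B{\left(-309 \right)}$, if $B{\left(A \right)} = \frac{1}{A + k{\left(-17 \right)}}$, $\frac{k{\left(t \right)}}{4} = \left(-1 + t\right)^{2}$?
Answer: $- \frac{1}{987} \approx -0.0010132$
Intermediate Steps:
$k{\left(t \right)} = 4 \left(-1 + t\right)^{2}$
$B{\left(A \right)} = \frac{1}{1296 + A}$ ($B{\left(A \right)} = \frac{1}{A + 4 \left(-1 - 17\right)^{2}} = \frac{1}{A + 4 \left(-18\right)^{2}} = \frac{1}{A + 4 \cdot 324} = \frac{1}{A + 1296} = \frac{1}{1296 + A}$)
$- B{\left(-309 \right)} = - \frac{1}{1296 - 309} = - \frac{1}{987}$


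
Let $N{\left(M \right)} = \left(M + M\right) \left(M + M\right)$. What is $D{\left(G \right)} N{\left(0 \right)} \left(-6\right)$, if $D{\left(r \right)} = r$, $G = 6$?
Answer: $0$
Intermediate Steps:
$N{\left(M \right)} = 4 M^{2}$ ($N{\left(M \right)} = 2 M 2 M = 4 M^{2}$)
$D{\left(G \right)} N{\left(0 \right)} \left(-6\right) = 6 \cdot 4 \cdot 0^{2} \left(-6\right) = 6 \cdot 4 \cdot 0 \left(-6\right) = 6 \cdot 0 \left(-6\right) = 0 \left(-6\right) = 0$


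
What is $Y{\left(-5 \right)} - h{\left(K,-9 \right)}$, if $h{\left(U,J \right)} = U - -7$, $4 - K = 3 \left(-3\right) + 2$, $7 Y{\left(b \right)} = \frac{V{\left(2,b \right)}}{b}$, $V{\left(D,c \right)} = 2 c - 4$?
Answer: $- \frac{88}{5} \approx -17.6$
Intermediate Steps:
$V{\left(D,c \right)} = -4 + 2 c$
$Y{\left(b \right)} = \frac{-4 + 2 b}{7 b}$ ($Y{\left(b \right)} = \frac{\left(-4 + 2 b\right) \frac{1}{b}}{7} = \frac{\frac{1}{b} \left(-4 + 2 b\right)}{7} = \frac{-4 + 2 b}{7 b}$)
$K = 11$ ($K = 4 - \left(3 \left(-3\right) + 2\right) = 4 - \left(-9 + 2\right) = 4 - -7 = 4 + 7 = 11$)
$h{\left(U,J \right)} = 7 + U$ ($h{\left(U,J \right)} = U + 7 = 7 + U$)
$Y{\left(-5 \right)} - h{\left(K,-9 \right)} = \frac{2 \left(-2 - 5\right)}{7 \left(-5\right)} - \left(7 + 11\right) = \frac{2}{7} \left(- \frac{1}{5}\right) \left(-7\right) - 18 = \frac{2}{5} - 18 = - \frac{88}{5}$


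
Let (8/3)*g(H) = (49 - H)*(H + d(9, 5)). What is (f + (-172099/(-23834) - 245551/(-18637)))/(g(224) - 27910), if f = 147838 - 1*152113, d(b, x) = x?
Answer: 7559482325412/76291474297145 ≈ 0.099087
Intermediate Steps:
f = -4275 (f = 147838 - 152113 = -4275)
g(H) = 3*(5 + H)*(49 - H)/8 (g(H) = 3*((49 - H)*(H + 5))/8 = 3*((49 - H)*(5 + H))/8 = 3*((5 + H)*(49 - H))/8 = 3*(5 + H)*(49 - H)/8)
(f + (-172099/(-23834) - 245551/(-18637)))/(g(224) - 27910) = (-4275 + (-172099/(-23834) - 245551/(-18637)))/((735/8 - 3/8*224² + (33/2)*224) - 27910) = (-4275 + (-172099*(-1/23834) - 245551*(-1/18637)))/((735/8 - 3/8*50176 + 3696) - 27910) = (-4275 + (172099/23834 + 245551/18637))/((735/8 - 18816 + 3696) - 27910) = (-4275 + 9059871597/444194258)/(-120225/8 - 27910) = -1889870581353/(444194258*(-343505/8)) = -1889870581353/444194258*(-8/343505) = 7559482325412/76291474297145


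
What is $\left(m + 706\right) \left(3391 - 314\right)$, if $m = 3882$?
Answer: $14117276$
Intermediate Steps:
$\left(m + 706\right) \left(3391 - 314\right) = \left(3882 + 706\right) \left(3391 - 314\right) = 4588 \cdot 3077 = 14117276$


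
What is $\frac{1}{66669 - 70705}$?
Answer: $- \frac{1}{4036} \approx -0.00024777$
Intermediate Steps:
$\frac{1}{66669 - 70705} = \frac{1}{-4036} = - \frac{1}{4036}$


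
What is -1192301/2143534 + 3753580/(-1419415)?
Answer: -1947659255127/608512862522 ≈ -3.2007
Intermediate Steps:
-1192301/2143534 + 3753580/(-1419415) = -1192301*1/2143534 + 3753580*(-1/1419415) = -1192301/2143534 - 750716/283883 = -1947659255127/608512862522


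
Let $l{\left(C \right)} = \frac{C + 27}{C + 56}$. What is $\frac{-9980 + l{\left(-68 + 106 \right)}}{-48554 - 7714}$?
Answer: $\frac{312685}{1763064} \approx 0.17735$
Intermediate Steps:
$l{\left(C \right)} = \frac{27 + C}{56 + C}$
$\frac{-9980 + l{\left(-68 + 106 \right)}}{-48554 - 7714} = \frac{-9980 + \frac{27 + \left(-68 + 106\right)}{56 + \left(-68 + 106\right)}}{-48554 - 7714} = \frac{-9980 + \frac{27 + 38}{56 + 38}}{-56268} = \left(-9980 + \frac{1}{94} \cdot 65\right) \left(- \frac{1}{56268}\right) = \left(-9980 + \frac{65}{94}\right) \left(- \frac{1}{56268}\right) = \left(- \frac{938055}{94}\right) \left(- \frac{1}{56268}\right) = \frac{312685}{1763064}$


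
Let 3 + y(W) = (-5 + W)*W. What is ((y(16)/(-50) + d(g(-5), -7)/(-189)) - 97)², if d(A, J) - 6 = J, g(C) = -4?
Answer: 901164794209/89302500 ≈ 10091.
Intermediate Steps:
d(A, J) = 6 + J
y(W) = -3 + W*(-5 + W) (y(W) = -3 + (-5 + W)*W = -3 + W*(-5 + W))
((y(16)/(-50) + d(g(-5), -7)/(-189)) - 97)² = (((-3 + 16² - 5*16)/(-50) + (6 - 7)/(-189)) - 97)² = (((-3 + 256 - 80)*(-1/50) - 1*(-1/189)) - 97)² = ((173*(-1/50) + 1/189) - 97)² = ((-173/50 + 1/189) - 97)² = (-32647/9450 - 97)² = (-949297/9450)² = 901164794209/89302500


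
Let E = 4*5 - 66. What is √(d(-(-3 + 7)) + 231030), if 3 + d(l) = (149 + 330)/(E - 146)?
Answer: √133070115/24 ≈ 480.65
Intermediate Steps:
E = -46 (E = 20 - 66 = -46)
d(l) = -1055/192 (d(l) = -3 + (149 + 330)/(-46 - 146) = -3 + 479/(-192) = -3 + 479*(-1/192) = -3 - 479/192 = -1055/192)
√(d(-(-3 + 7)) + 231030) = √(-1055/192 + 231030) = √(44356705/192) = √133070115/24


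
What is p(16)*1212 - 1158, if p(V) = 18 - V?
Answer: 1266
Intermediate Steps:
p(16)*1212 - 1158 = (18 - 1*16)*1212 - 1158 = (18 - 16)*1212 - 1158 = 2*1212 - 1158 = 2424 - 1158 = 1266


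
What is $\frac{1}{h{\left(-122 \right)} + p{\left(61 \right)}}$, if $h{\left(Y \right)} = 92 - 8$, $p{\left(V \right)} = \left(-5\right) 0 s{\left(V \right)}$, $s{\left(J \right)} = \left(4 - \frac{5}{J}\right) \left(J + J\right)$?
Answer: $\frac{1}{84} \approx 0.011905$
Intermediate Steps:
$s{\left(J \right)} = 2 J \left(4 - \frac{5}{J}\right)$ ($s{\left(J \right)} = \left(4 - \frac{5}{J}\right) 2 J = 2 J \left(4 - \frac{5}{J}\right)$)
$p{\left(V \right)} = 0$ ($p{\left(V \right)} = \left(-5\right) 0 \left(-10 + 8 V\right) = 0 \left(-10 + 8 V\right) = 0$)
$h{\left(Y \right)} = 84$
$\frac{1}{h{\left(-122 \right)} + p{\left(61 \right)}} = \frac{1}{84 + 0} = \frac{1}{84}$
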